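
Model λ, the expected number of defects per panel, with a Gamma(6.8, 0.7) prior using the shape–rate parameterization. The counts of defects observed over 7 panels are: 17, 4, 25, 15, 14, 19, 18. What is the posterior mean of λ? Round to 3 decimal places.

The Poisson likelihood adds the total count to the shape and the number of exposure periods to the rate. Here ∑xᵢ = 112 and n = 7, so shape 6.8→118.8 and rate 0.7→7.7.
E[λ | data] = 118.8/7.7 = 15.429.

Posterior mean ≈ 15.429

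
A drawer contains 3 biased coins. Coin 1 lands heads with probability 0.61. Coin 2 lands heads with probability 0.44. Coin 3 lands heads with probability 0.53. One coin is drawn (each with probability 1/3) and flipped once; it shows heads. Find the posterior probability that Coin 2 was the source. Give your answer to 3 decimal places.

Posterior probability ≈ 0.278

Tabulate prior·likelihood by source: [1] prior 0.333333, lik 0.61, product 0.2033; [2] prior 0.333333, lik 0.44, product 0.1467; [3] prior 0.333333, lik 0.53, product 0.1767.
Normalizing constant = 0.52667; the posterior for Coin 2 is its product over the sum, 0.1467/0.52667 = 0.278.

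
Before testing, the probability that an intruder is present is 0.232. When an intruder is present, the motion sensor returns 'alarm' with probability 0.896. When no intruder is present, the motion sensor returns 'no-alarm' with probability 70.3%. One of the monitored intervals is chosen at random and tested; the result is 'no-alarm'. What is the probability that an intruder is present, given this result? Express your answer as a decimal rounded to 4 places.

Let H be the event that an intruder is present. P(H) = 0.232, so P(¬H) = 0.768. With E the 'no-alarm' result, P(E|H) = 0.104 and P(E|¬H) = 0.703.
P(E) = 0.104·0.232 + 0.703·0.768 = 0.024128 + 0.53990 = 0.56403.
By Bayes' theorem, P(H|E) = 0.024128 / 0.56403 = 0.0428.

P(H | E) ≈ 0.0428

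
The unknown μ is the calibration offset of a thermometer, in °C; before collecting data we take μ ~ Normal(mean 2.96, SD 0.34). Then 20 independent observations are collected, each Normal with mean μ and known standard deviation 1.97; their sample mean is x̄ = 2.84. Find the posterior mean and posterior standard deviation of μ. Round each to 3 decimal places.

With known σ, the Normal prior is conjugate. Weight on the data is w = (n/σ²)/(n/σ² + 1/τ₀²) = 5.15344/(5.15344+8.65052) = 0.37333.
Posterior mean = w·x̄ + (1−w)·μ₀ = 0.37333·2.84 + 0.62667·2.96 = 2.915. Posterior variance = 1/(5.15344+8.65052) = 0.0724430, so SD = 0.269.

Posterior mean ≈ 2.915; posterior SD ≈ 0.269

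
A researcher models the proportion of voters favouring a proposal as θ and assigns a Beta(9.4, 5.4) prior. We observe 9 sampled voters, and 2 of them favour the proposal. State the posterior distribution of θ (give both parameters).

Posterior: Beta(11.4, 12.4)

Observing 2 successes and 7 failures updates Beta(9.4, 5.4) by adding the success and failure counts to the two shape parameters: α = 9.4+2 = 11.4, β = 5.4+7 = 12.4.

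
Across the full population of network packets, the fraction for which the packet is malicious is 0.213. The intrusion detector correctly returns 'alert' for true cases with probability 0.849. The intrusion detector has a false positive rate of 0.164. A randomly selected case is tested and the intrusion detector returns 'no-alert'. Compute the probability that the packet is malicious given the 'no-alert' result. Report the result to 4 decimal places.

Let H be the event that the packet is malicious. P(H) = 0.213, so P(¬H) = 0.787. With E the 'no-alert' result, P(E|H) = 0.151 and P(E|¬H) = 0.836.
P(E) = 0.151·0.213 + 0.836·0.787 = 0.032163 + 0.65793 = 0.69009.
By Bayes' theorem, P(H|E) = 0.032163 / 0.69009 = 0.0466.

P(H | E) ≈ 0.0466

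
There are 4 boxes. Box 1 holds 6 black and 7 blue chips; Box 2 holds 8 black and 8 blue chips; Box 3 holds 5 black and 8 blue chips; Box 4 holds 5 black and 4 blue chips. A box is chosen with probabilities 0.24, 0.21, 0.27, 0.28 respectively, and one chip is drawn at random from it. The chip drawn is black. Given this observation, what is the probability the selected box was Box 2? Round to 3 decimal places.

Tabulate prior·likelihood by source: [1] prior 0.24, lik 0.4615, product 0.1108; [2] prior 0.21, lik 0.5, product 0.1050; [3] prior 0.27, lik 0.3846, product 0.1038; [4] prior 0.28, lik 0.5556, product 0.1556.
Normalizing constant = 0.47517; the posterior for Box 2 is its product over the sum, 0.1050/0.47517 = 0.221.

Posterior probability ≈ 0.221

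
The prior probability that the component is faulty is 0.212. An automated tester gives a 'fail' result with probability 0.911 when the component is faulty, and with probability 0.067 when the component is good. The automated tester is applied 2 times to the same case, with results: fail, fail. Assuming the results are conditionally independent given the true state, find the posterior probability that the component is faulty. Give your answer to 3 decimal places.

Posterior P(H) ≈ 0.980

Let H be the event that the component is faulty; start with P(H) = 0.212. P('fail'|H) = 0.911, P('fail'|¬H) = 0.067.
Update on result 1 ('fail'): P(H) ← 0.911·0.2120 / (0.911·0.2120 + 0.067·0.7880) = 0.19313/0.24593 = 0.7853.
Update on result 2 ('fail'): P(H) ← 0.911·0.7853 / (0.911·0.7853 + 0.067·0.2147) = 0.71543/0.72981 = 0.9803.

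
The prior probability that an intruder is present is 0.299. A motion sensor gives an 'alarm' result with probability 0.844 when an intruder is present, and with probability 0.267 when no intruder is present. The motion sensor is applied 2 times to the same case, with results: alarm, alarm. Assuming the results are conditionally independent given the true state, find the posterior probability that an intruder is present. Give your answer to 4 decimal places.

With H the event that an intruder is present, the joint likelihood of the observed sequence is P(data|H) = 0.844·0.844 = 0.71234 and P(data|¬H) = 0.267·0.267 = 0.071289.
Bayes: P(H|data) = 0.299·0.71234 / (0.299·0.71234 + 0.701·0.071289) = 0.21299/0.26296 = 0.8100.

Posterior P(H) ≈ 0.8100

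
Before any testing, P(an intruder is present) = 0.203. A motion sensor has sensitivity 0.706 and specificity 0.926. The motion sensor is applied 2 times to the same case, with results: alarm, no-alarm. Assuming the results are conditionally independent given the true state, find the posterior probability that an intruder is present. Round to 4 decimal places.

With H the event that an intruder is present, the joint likelihood of the observed sequence is P(data|H) = 0.706·0.294 = 0.20756 and P(data|¬H) = 0.074·0.926 = 0.068524.
Bayes: P(H|data) = 0.203·0.20756 / (0.203·0.20756 + 0.797·0.068524) = 0.042135/0.096749 = 0.4355.

Posterior P(H) ≈ 0.4355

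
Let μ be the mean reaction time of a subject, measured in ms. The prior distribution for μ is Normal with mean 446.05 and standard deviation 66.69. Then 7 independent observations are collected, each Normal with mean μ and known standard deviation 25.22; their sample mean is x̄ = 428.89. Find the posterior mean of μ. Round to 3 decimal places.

Posterior mean ≈ 429.234

Prior precision 1/τ₀² = 1/66.69² = 0.00022484; data precision n/σ² = 7/25.22² = 0.0110055.
Posterior precision = 0.00022484 + 0.0110055 = 0.0112303.
Posterior mean = (0.00022484·446.05 + 0.0110055·428.89) / 0.0112303 = 429.234.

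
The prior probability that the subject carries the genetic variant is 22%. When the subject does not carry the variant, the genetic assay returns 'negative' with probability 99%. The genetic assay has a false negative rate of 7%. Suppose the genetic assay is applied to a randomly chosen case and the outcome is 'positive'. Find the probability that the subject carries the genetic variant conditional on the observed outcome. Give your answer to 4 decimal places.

Let H be the event that the subject carries the genetic variant. P(H) = 0.22, so P(¬H) = 0.78. With E the 'positive' result, P(E|H) = 0.93 and P(E|¬H) = 0.01.
P(E) = 0.93·0.22 + 0.01·0.78 = 0.20460 + 0.0078000 = 0.21240.
By Bayes' theorem, P(H|E) = 0.20460 / 0.21240 = 0.9633.

P(H | E) ≈ 0.9633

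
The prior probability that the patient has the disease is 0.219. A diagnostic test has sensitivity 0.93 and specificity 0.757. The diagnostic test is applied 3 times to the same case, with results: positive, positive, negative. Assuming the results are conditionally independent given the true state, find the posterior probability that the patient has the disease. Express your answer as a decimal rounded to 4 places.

Posterior P(H) ≈ 0.2753

With H the event that the patient has the disease, the joint likelihood of the observed sequence is P(data|H) = 0.93·0.93·0.07 = 0.060543 and P(data|¬H) = 0.243·0.243·0.757 = 0.044700.
Bayes: P(H|data) = 0.219·0.060543 / (0.219·0.060543 + 0.781·0.044700) = 0.013259/0.048170 = 0.2753.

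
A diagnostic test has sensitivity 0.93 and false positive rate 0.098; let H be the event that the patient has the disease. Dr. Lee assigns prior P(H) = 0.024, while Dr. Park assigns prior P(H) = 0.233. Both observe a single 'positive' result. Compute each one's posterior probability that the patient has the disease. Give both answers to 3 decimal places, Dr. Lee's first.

Dr. Lee: 0.189; Dr. Park: 0.742

The likelihood ratio for a 'positive' result is 0.93/0.098 = 9.4898.
Dr. Lee: prior odds 0.024/0.976 = 0.024590; posterior odds 0.23336; posterior probability 0.189.
Dr. Park: prior odds 0.233/0.767 = 0.30378; posterior odds 2.8828; posterior probability 0.742.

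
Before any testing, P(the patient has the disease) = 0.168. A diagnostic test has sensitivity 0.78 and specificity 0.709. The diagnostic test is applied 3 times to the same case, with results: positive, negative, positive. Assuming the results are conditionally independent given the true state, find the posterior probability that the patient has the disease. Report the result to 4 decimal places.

Posterior P(H) ≈ 0.3104

With H the event that the patient has the disease, the joint likelihood of the observed sequence is P(data|H) = 0.78·0.22·0.78 = 0.13385 and P(data|¬H) = 0.291·0.709·0.291 = 0.060039.
Bayes: P(H|data) = 0.168·0.13385 / (0.168·0.13385 + 0.832·0.060039) = 0.022486/0.072439 = 0.3104.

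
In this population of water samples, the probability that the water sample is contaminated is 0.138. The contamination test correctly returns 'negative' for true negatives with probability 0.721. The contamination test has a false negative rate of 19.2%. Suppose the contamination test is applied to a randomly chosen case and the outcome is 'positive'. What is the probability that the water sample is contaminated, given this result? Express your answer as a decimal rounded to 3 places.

P(H | E) ≈ 0.317

Let H be the event that the water sample is contaminated. P(H) = 0.138, so P(¬H) = 0.862. With E the 'positive' result, P(E|H) = 0.808 and P(E|¬H) = 0.279.
P(E) = 0.808·0.138 + 0.279·0.862 = 0.11150 + 0.24050 = 0.35200.
By Bayes' theorem, P(H|E) = 0.11150 / 0.35200 = 0.317.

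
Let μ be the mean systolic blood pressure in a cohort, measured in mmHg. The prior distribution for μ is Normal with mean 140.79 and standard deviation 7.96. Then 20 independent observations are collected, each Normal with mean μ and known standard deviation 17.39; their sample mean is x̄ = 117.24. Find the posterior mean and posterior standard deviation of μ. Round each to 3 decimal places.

Posterior mean ≈ 121.777; posterior SD ≈ 3.494

Prior precision 1/τ₀² = 1/7.96² = 0.0157824; data precision n/σ² = 20/17.39² = 0.0661349.
Posterior precision = 0.0157824 + 0.0661349 = 0.0819173, giving posterior SD = 1/√0.0819173 = 3.494.
Posterior mean = (0.0157824·140.79 + 0.0661349·117.24) / 0.0819173 = 121.777.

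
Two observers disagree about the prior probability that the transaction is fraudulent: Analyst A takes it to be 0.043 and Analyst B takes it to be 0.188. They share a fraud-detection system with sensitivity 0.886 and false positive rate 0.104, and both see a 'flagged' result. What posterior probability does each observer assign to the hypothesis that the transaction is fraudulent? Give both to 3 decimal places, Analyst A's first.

P('+'|H) = 0.886, P('+'|¬H) = 0.104.
Analyst A: numerator 0.886·0.043 = 0.038098; evidence = 0.038098+0.104·0.957 = 0.13763; posterior = 0.277.
Analyst B: numerator 0.886·0.188 = 0.16657; evidence = 0.16657+0.104·0.812 = 0.25102; posterior = 0.664.

Analyst A: 0.277; Analyst B: 0.664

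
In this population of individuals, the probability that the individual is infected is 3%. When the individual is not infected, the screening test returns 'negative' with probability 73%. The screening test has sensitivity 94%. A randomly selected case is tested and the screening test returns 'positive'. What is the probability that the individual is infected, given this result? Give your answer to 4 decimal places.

P(H | E) ≈ 0.0972

Write H for 'the individual is infected'. Prior odds H:¬H = 0.03/0.97 = 0.030928. For the 'positive' outcome, the likelihood ratio is 0.94/0.27 = 3.4815.
Posterior odds = 0.030928 × 3.4815 = 0.10767, so P(H|E) = 0.10767/(1+0.10767) = 0.0972.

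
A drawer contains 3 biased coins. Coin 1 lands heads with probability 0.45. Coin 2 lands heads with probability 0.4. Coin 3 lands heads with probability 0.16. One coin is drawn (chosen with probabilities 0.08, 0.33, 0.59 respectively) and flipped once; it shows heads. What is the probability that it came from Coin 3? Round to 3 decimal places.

Posterior probability ≈ 0.360

Tabulate prior·likelihood by source: [1] prior 0.08, lik 0.45, product 0.03600; [2] prior 0.33, lik 0.4, product 0.1320; [3] prior 0.59, lik 0.16, product 0.09440.
Normalizing constant = 0.26240; the posterior for Coin 3 is its product over the sum, 0.09440/0.26240 = 0.360.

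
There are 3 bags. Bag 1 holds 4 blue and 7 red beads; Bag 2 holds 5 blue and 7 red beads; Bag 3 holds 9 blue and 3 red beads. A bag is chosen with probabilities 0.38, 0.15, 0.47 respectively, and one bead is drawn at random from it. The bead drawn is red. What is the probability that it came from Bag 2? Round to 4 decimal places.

Posterior probability ≈ 0.1958

P(red|Bag 1) = 0.6364; P(red|Bag 2) = 0.5833; P(red|Bag 3) = 0.25.
Prior × likelihood for each source: 0.38·0.6364=0.2418, 0.15·0.5833=0.08750, 0.47·0.25=0.1175. Summing gives P(red) = 0.44682.
P(Bag 2 | red) = 0.08750 / 0.44682 = 0.1958.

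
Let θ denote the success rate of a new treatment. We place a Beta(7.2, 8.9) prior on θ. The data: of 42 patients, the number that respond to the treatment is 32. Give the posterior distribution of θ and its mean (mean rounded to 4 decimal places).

Posterior: Beta(39.2, 18.9); mean ≈ 0.6747

Observing 32 successes and 10 failures updates Beta(7.2, 8.9) by adding the success and failure counts to the two shape parameters: α = 7.2+32 = 39.2, β = 8.9+10 = 18.9.
Posterior mean = α/(α+β) = 39.2/58.1 = 0.6747.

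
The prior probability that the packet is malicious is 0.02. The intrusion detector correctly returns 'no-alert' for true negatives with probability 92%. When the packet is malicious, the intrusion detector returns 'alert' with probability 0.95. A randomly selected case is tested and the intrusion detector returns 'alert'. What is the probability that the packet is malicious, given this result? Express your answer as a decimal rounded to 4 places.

Let H be the event that the packet is malicious. P(H) = 0.02, so P(¬H) = 0.98. With E the 'alert' result, P(E|H) = 0.95 and P(E|¬H) = 0.08.
P(E) = 0.95·0.02 + 0.08·0.98 = 0.019000 + 0.078400 = 0.097400.
By Bayes' theorem, P(H|E) = 0.019000 / 0.097400 = 0.1951.

P(H | E) ≈ 0.1951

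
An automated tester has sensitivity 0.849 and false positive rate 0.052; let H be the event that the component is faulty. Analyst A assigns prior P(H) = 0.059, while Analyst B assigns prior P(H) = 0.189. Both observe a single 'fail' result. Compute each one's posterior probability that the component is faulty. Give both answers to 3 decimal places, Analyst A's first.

Analyst A: 0.506; Analyst B: 0.792

The likelihood ratio for a 'fail' result is 0.849/0.052 = 16.327.
Analyst A: prior odds 0.059/0.941 = 0.062699; posterior odds 1.0237; posterior probability 0.506.
Analyst B: prior odds 0.189/0.811 = 0.23305; posterior odds 3.8049; posterior probability 0.792.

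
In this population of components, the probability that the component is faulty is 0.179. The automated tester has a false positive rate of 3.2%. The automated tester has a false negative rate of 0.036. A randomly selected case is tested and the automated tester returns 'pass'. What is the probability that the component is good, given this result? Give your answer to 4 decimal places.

Let H be the event that the component is faulty. P(H) = 0.179, so P(¬H) = 0.821. With E the 'pass' result, P(E|H) = 0.036 and P(E|¬H) = 0.968.
P(E) = 0.036·0.179 + 0.968·0.821 = 0.0064440 + 0.79473 = 0.80117.
By Bayes' theorem, P(H|E) = 0.0064440 / 0.80117 = 0.0080. Hence P(¬H|E) = 1 − 0.0080 = 0.9920.

P(¬H | E) ≈ 0.9920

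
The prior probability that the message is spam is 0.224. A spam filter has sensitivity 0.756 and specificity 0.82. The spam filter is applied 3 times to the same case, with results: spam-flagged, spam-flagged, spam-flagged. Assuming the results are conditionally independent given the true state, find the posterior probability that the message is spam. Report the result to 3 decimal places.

Let H be the event that the message is spam; start with P(H) = 0.224. P('spam-flagged'|H) = 0.756, P('spam-flagged'|¬H) = 0.18.
Update on result 1 ('spam-flagged'): P(H) ← 0.756·0.2240 / (0.756·0.2240 + 0.18·0.7760) = 0.16934/0.30902 = 0.5480.
Update on result 2 ('spam-flagged'): P(H) ← 0.756·0.5480 / (0.756·0.5480 + 0.18·0.4520) = 0.41429/0.49565 = 0.8358.
Update on result 3 ('spam-flagged'): P(H) ← 0.756·0.8358 / (0.756·0.8358 + 0.18·0.1642) = 0.63190/0.66145 = 0.9553.

Posterior P(H) ≈ 0.955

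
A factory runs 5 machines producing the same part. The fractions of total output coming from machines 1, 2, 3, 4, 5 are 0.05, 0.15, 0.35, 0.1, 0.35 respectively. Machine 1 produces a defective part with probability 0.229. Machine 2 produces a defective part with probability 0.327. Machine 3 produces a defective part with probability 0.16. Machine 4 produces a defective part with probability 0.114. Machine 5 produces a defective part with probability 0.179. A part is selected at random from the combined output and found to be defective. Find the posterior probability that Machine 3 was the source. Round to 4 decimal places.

Posterior probability ≈ 0.2939

P(defective|M1) = 0.229; P(defective|M2) = 0.327; P(defective|M3) = 0.16; P(defective|M4) = 0.114; P(defective|M5) = 0.179.
Prior × likelihood for each source: 0.05·0.229=0.01145, 0.15·0.327=0.04905, 0.35·0.16=0.05600, 0.1·0.114=0.01140, 0.35·0.179=0.06265. Summing gives P(defective) = 0.19055.
P(Machine 3 | defective) = 0.05600 / 0.19055 = 0.2939.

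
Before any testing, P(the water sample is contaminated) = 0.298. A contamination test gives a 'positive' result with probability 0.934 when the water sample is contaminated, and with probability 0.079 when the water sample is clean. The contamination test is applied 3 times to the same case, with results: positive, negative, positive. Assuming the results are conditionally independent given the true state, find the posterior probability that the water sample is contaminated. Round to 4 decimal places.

With H the event that the water sample is contaminated, the joint likelihood of the observed sequence is P(data|H) = 0.934·0.066·0.934 = 0.057575 and P(data|¬H) = 0.079·0.921·0.079 = 0.0057480.
Bayes: P(H|data) = 0.298·0.057575 / (0.298·0.057575 + 0.702·0.0057480) = 0.017157/0.021193 = 0.8096.

Posterior P(H) ≈ 0.8096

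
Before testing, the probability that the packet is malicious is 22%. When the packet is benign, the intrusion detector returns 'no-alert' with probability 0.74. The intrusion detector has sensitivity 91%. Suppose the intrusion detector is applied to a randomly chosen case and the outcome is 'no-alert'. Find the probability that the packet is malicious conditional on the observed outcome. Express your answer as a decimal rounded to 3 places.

Let H be the event that the packet is malicious. P(H) = 0.22, so P(¬H) = 0.78. With E the 'no-alert' result, P(E|H) = 0.09 and P(E|¬H) = 0.74.
P(E) = 0.09·0.22 + 0.74·0.78 = 0.019800 + 0.57720 = 0.59700.
By Bayes' theorem, P(H|E) = 0.019800 / 0.59700 = 0.033.

P(H | E) ≈ 0.033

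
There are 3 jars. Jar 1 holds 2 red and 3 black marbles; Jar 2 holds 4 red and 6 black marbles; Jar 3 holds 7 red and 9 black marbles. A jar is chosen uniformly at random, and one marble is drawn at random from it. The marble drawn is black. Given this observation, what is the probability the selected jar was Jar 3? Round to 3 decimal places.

Posterior probability ≈ 0.319

Tabulate prior·likelihood by source: [1] prior 0.333333, lik 0.6, product 0.2000; [2] prior 0.333333, lik 0.6, product 0.2000; [3] prior 0.333333, lik 0.5625, product 0.1875.
Normalizing constant = 0.58750; the posterior for Jar 3 is its product over the sum, 0.1875/0.58750 = 0.319.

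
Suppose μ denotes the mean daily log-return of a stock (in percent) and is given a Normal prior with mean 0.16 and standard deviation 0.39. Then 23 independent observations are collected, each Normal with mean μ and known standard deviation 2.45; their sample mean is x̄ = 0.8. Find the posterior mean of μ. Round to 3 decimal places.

Posterior mean ≈ 0.396

With known σ, the Normal prior is conjugate. Weight on the data is w = (n/σ²)/(n/σ² + 1/τ₀²) = 3.83174/(3.83174+6.57462) = 0.36821.
Posterior mean = w·x̄ + (1−w)·μ₀ = 0.36821·0.8 + 0.63179·0.16 = 0.396.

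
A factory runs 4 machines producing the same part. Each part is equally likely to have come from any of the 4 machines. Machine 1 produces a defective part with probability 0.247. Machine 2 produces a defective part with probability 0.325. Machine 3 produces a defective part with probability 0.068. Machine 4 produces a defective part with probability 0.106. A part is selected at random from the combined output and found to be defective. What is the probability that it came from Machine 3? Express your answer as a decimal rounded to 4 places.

Posterior probability ≈ 0.0912

P(defective|M1) = 0.247; P(defective|M2) = 0.325; P(defective|M3) = 0.068; P(defective|M4) = 0.106.
Prior × likelihood for each source: 0.25·0.247=0.06175, 0.25·0.325=0.08125, 0.25·0.068=0.01700, 0.25·0.106=0.02650. Summing gives P(defective) = 0.18650.
P(Machine 3 | defective) = 0.01700 / 0.18650 = 0.0912.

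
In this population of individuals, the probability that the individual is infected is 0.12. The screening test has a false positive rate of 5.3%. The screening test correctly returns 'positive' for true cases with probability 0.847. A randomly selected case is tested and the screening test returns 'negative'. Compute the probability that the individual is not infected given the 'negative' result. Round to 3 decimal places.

P(¬H | E) ≈ 0.978

Let H be the event that the individual is infected. P(H) = 0.12, so P(¬H) = 0.88. With E the 'negative' result, P(E|H) = 0.153 and P(E|¬H) = 0.947.
P(E) = 0.153·0.12 + 0.947·0.88 = 0.018360 + 0.83336 = 0.85172.
By Bayes' theorem, P(H|E) = 0.018360 / 0.85172 = 0.022. Hence P(¬H|E) = 1 − 0.022 = 0.978.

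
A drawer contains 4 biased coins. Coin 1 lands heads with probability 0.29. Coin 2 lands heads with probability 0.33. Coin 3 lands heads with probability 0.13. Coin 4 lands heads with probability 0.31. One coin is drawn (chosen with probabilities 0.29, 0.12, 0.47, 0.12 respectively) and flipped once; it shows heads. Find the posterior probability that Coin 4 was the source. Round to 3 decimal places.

P(heads|C1) = 0.29; P(heads|C2) = 0.33; P(heads|C3) = 0.13; P(heads|C4) = 0.31.
Prior × likelihood for each source: 0.29·0.29=0.08410, 0.12·0.33=0.03960, 0.47·0.13=0.06110, 0.12·0.31=0.03720. Summing gives P(heads) = 0.22200.
P(Coin 4 | heads) = 0.03720 / 0.22200 = 0.168.

Posterior probability ≈ 0.168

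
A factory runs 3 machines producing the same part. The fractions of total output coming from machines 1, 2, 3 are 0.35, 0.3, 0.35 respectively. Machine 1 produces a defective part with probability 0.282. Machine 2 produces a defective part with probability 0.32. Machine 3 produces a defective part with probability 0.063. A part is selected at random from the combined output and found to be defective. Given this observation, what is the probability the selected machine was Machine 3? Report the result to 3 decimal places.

Tabulate prior·likelihood by source: [1] prior 0.35, lik 0.282, product 0.09870; [2] prior 0.3, lik 0.32, product 0.09600; [3] prior 0.35, lik 0.063, product 0.02205.
Normalizing constant = 0.21675; the posterior for Machine 3 is its product over the sum, 0.02205/0.21675 = 0.102.

Posterior probability ≈ 0.102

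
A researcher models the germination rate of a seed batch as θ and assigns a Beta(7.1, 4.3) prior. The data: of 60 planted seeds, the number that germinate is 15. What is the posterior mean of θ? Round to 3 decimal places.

Posterior mean ≈ 0.310

The binomial likelihood is conjugate to the Beta prior: with 15 successes and 45 failures, the posterior is Beta(7.1+15, 4.3+45) = Beta(22.1, 49.3).
E[θ | data] = 22.1/(22.1+49.3) = 0.310.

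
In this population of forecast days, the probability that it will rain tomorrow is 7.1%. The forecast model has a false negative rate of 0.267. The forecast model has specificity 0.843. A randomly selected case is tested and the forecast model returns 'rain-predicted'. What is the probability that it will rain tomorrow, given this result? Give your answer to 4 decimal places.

P(H | E) ≈ 0.2630

Let H be the event that it will rain tomorrow. P(H) = 0.071, so P(¬H) = 0.929. With E the 'rain-predicted' result, P(E|H) = 0.733 and P(E|¬H) = 0.157.
P(E) = 0.733·0.071 + 0.157·0.929 = 0.052043 + 0.14585 = 0.19790.
By Bayes' theorem, P(H|E) = 0.052043 / 0.19790 = 0.2630.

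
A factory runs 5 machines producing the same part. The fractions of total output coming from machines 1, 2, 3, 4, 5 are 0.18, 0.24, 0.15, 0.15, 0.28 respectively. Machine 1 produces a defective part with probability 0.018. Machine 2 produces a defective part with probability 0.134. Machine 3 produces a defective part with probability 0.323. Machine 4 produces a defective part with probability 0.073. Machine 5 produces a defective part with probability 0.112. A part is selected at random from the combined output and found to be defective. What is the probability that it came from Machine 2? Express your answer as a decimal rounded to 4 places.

Posterior probability ≈ 0.2549

P(defective|M1) = 0.018; P(defective|M2) = 0.134; P(defective|M3) = 0.323; P(defective|M4) = 0.073; P(defective|M5) = 0.112.
Prior × likelihood for each source: 0.18·0.018=0.003240, 0.24·0.134=0.03216, 0.15·0.323=0.04845, 0.15·0.073=0.01095, 0.28·0.112=0.03136. Summing gives P(defective) = 0.12616.
P(Machine 2 | defective) = 0.03216 / 0.12616 = 0.2549.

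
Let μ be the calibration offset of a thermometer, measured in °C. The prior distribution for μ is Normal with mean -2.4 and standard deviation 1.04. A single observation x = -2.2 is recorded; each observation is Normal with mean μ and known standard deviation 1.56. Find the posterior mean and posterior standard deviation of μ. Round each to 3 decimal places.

Posterior mean ≈ -2.338; posterior SD ≈ 0.865

With known σ, the Normal prior is conjugate. Weight on the data is w = (n/σ²)/(n/σ² + 1/τ₀²) = 0.410914/(0.410914+0.924556) = 0.30769.
Posterior mean = w·x̄ + (1−w)·μ₀ = 0.30769·-2.2 + 0.69231·-2.4 = -2.338. Posterior variance = 1/(0.410914+0.924556) = 0.748800, so SD = 0.865.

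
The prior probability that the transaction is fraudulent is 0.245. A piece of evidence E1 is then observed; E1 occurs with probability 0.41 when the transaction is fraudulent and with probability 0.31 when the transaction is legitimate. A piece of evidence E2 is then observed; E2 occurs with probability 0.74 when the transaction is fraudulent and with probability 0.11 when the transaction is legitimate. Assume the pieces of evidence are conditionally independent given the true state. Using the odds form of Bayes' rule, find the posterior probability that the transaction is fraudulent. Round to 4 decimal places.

Prior odds = 0.245/(1−0.245) = 0.32450. In log-odds, ln(0.32450) = -1.1255.
Add log likelihood ratios: ln(1.3226) + ln(6.7273) = 2.1858.
Posterior log-odds = 1.0603, so posterior odds = exp(1.0603) = 2.8872. Converting, P(H|E) = 2.8872/3.8872 = 0.7427.

Posterior probability ≈ 0.7427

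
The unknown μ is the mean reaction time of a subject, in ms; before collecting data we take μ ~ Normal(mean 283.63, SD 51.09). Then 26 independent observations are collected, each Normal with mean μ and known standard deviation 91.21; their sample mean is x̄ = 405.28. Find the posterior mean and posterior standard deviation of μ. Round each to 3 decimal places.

With known σ, the Normal prior is conjugate. Weight on the data is w = (n/σ²)/(n/σ² + 1/τ₀²) = 0.00312528/(0.00312528+0.00038311) = 0.89080.
Posterior mean = w·x̄ + (1−w)·μ₀ = 0.89080·405.28 + 0.10920·283.63 = 391.996. Posterior variance = 1/(0.00312528+0.00038311) = 285.031, so SD = 16.883.

Posterior mean ≈ 391.996; posterior SD ≈ 16.883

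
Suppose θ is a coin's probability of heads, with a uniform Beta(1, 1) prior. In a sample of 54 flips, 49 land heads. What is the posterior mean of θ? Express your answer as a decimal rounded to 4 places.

Posterior mean ≈ 0.8929

The binomial likelihood is conjugate to the Beta prior: with 49 successes and 5 failures, the posterior is Beta(1+49, 1+5) = Beta(50, 6).
E[θ | data] = 50/(50+6) = 0.8929.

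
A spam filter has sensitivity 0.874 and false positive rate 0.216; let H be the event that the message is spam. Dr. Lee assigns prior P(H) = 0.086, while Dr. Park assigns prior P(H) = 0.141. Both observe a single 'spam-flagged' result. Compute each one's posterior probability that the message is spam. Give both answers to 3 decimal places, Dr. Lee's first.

The likelihood ratio for a 'spam-flagged' result is 0.874/0.216 = 4.0463.
Dr. Lee: prior odds 0.086/0.914 = 0.094092; posterior odds 0.38072; posterior probability 0.276.
Dr. Park: prior odds 0.141/0.859 = 0.16414; posterior odds 0.66418; posterior probability 0.399.

Dr. Lee: 0.276; Dr. Park: 0.399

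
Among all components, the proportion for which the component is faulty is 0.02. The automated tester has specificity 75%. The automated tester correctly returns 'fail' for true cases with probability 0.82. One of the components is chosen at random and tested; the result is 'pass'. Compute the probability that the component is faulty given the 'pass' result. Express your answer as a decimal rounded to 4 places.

P(H | E) ≈ 0.0049

Write H for 'the component is faulty'. Prior odds H:¬H = 0.02/0.98 = 0.020408. For the 'pass' outcome, the likelihood ratio is 0.18/0.75 = 0.24000.
Posterior odds = 0.020408 × 0.24000 = 0.0048980, so P(H|E) = 0.0048980/(1+0.0048980) = 0.0049.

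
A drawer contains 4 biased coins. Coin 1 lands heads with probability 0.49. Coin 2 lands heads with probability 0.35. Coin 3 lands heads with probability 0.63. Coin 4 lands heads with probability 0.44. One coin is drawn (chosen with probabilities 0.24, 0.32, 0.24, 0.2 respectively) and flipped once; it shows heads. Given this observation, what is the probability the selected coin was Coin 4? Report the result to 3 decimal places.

Tabulate prior·likelihood by source: [1] prior 0.24, lik 0.49, product 0.1176; [2] prior 0.32, lik 0.35, product 0.1120; [3] prior 0.24, lik 0.63, product 0.1512; [4] prior 0.2, lik 0.44, product 0.08800.
Normalizing constant = 0.46880; the posterior for Coin 4 is its product over the sum, 0.08800/0.46880 = 0.188.

Posterior probability ≈ 0.188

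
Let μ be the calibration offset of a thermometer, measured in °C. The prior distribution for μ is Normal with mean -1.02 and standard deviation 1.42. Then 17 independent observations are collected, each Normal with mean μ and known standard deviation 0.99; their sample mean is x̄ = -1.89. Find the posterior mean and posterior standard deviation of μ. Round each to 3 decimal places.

With known σ, the Normal prior is conjugate. Weight on the data is w = (n/σ²)/(n/σ² + 1/τ₀²) = 17.3452/(17.3452+0.495933) = 0.97220.
Posterior mean = w·x̄ + (1−w)·μ₀ = 0.97220·-1.89 + 0.027797·-1.02 = -1.866. Posterior variance = 1/(17.3452+0.495933) = 0.0560503, so SD = 0.237.

Posterior mean ≈ -1.866; posterior SD ≈ 0.237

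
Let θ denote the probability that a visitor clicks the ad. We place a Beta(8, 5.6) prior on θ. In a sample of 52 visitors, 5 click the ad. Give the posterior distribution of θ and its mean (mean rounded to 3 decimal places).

The binomial likelihood is conjugate to the Beta prior: with 5 successes and 47 failures, the posterior is Beta(8+5, 5.6+47) = Beta(13, 52.6).
E[θ | data] = 13/(13+52.6) = 0.198.

Posterior: Beta(13, 52.6); mean ≈ 0.198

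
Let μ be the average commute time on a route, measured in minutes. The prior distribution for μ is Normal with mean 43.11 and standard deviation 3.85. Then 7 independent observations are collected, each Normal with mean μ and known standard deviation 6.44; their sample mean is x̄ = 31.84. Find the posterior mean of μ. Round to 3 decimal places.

With known σ, the Normal prior is conjugate. Weight on the data is w = (n/σ²)/(n/σ² + 1/τ₀²) = 0.168782/(0.168782+0.0674650) = 0.71443.
Posterior mean = w·x̄ + (1−w)·μ₀ = 0.71443·31.84 + 0.28557·43.11 = 35.058.

Posterior mean ≈ 35.058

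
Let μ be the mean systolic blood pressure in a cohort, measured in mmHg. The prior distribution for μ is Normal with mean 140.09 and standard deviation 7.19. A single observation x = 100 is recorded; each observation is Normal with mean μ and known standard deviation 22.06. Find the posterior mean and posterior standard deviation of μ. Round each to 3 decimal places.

Prior precision 1/τ₀² = 1/7.19² = 0.0193438; data precision n/σ² = 1/22.06² = 0.00205489.
Posterior precision = 0.0193438 + 0.00205489 = 0.0213987, giving posterior SD = 1/√0.0213987 = 6.836.
Posterior mean = (0.0193438·140.09 + 0.00205489·100) / 0.0213987 = 136.240.

Posterior mean ≈ 136.240; posterior SD ≈ 6.836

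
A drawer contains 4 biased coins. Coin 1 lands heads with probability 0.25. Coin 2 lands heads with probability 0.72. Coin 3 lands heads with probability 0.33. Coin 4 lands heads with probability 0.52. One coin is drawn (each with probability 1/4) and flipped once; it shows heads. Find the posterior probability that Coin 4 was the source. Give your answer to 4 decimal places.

P(heads|C1) = 0.25; P(heads|C2) = 0.72; P(heads|C3) = 0.33; P(heads|C4) = 0.52.
Prior × likelihood for each source: 0.25·0.25=0.06250, 0.25·0.72=0.1800, 0.25·0.33=0.08250, 0.25·0.52=0.1300. Summing gives P(heads) = 0.45500.
P(Coin 4 | heads) = 0.1300 / 0.45500 = 0.2857.

Posterior probability ≈ 0.2857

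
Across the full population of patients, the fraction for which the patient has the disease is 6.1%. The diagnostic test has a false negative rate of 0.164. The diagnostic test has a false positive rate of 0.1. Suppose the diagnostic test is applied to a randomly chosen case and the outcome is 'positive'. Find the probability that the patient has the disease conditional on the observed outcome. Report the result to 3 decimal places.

P(H | E) ≈ 0.352

Let H be the event that the patient has the disease. P(H) = 0.061, so P(¬H) = 0.939. With E the 'positive' result, P(E|H) = 0.836 and P(E|¬H) = 0.1.
P(E) = 0.836·0.061 + 0.1·0.939 = 0.050996 + 0.093900 = 0.14490.
By Bayes' theorem, P(H|E) = 0.050996 / 0.14490 = 0.352.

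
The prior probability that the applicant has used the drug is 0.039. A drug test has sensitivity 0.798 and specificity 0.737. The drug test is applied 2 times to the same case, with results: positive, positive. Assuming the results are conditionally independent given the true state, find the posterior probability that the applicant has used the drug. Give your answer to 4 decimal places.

Let H be the event that the applicant has used the drug; start with P(H) = 0.039. P('positive'|H) = 0.798, P('positive'|¬H) = 0.263.
Update on result 1 ('positive'): P(H) ← 0.798·0.0390 / (0.798·0.0390 + 0.263·0.9610) = 0.031122/0.28386 = 0.1096.
Update on result 2 ('positive'): P(H) ← 0.798·0.1096 / (0.798·0.1096 + 0.263·0.8904) = 0.087490/0.32166 = 0.2720.

Posterior P(H) ≈ 0.2720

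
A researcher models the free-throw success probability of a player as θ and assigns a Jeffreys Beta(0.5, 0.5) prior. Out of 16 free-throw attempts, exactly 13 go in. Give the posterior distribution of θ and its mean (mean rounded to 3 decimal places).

Posterior: Beta(13.5, 3.5); mean ≈ 0.794

Observing 13 successes and 3 failures updates Beta(0.5, 0.5) by adding the success and failure counts to the two shape parameters: α = 0.5+13 = 13.5, β = 0.5+3 = 3.5.
Posterior mean = α/(α+β) = 13.5/17 = 0.794.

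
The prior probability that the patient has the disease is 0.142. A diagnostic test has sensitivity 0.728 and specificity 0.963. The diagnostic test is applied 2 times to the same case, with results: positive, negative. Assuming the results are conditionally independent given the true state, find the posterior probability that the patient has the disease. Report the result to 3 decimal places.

Posterior P(H) ≈ 0.479

With H the event that the patient has the disease, the joint likelihood of the observed sequence is P(data|H) = 0.728·0.272 = 0.19802 and P(data|¬H) = 0.037·0.963 = 0.035631.
Bayes: P(H|data) = 0.142·0.19802 / (0.142·0.19802 + 0.858·0.035631) = 0.028118/0.058690 = 0.4791.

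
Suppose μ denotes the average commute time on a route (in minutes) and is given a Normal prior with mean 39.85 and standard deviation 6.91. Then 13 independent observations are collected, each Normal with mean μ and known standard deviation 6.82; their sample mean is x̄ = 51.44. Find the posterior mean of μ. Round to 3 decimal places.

Prior precision 1/τ₀² = 1/6.91² = 0.0209432; data precision n/σ² = 13/6.82² = 0.279495.
Posterior precision = 0.0209432 + 0.279495 = 0.300439.
Posterior mean = (0.0209432·39.85 + 0.279495·51.44) / 0.300439 = 50.632.

Posterior mean ≈ 50.632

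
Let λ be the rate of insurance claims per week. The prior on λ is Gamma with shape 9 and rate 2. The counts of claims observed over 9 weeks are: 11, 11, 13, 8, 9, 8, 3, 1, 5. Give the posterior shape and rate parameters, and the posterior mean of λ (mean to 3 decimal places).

Posterior: Gamma(shape=78, rate=11); mean ≈ 7.091

Total count ∑xᵢ = 69 over n = 9 weeks.
Gamma is conjugate to the Poisson likelihood: posterior is Gamma(shape = 9+69 = 78, rate = 2+9 = 11).
Posterior mean = shape/rate = 78/11 = 7.091.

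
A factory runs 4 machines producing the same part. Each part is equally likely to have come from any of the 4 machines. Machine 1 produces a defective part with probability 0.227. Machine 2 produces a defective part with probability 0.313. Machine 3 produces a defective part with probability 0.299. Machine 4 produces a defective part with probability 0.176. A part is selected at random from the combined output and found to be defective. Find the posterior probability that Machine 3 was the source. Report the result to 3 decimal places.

P(defective|M1) = 0.227; P(defective|M2) = 0.313; P(defective|M3) = 0.299; P(defective|M4) = 0.176.
Prior × likelihood for each source: 0.25·0.227=0.05675, 0.25·0.313=0.07825, 0.25·0.299=0.07475, 0.25·0.176=0.04400. Summing gives P(defective) = 0.25375.
P(Machine 3 | defective) = 0.07475 / 0.25375 = 0.295.

Posterior probability ≈ 0.295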